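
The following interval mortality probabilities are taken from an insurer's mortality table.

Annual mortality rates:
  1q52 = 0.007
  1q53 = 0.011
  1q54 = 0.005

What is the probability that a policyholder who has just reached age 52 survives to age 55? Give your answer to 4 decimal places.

The overall survival probability is (1 − 0.007) × (1 − 0.011) × (1 − 0.005).
= 0.993 × 0.989 × 0.995 = 0.977167.

0.9772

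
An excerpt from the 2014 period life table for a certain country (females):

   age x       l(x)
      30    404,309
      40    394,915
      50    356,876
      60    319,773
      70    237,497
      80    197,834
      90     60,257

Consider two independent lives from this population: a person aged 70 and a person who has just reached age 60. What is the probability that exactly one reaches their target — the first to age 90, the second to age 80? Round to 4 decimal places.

p₁ = l(90)/l(70) = 60,257/237,497 = 0.253717; p₂ = l(80)/l(60) = 197,834/319,773 = 0.618670.
P(exactly one) = p₁(1−p₂) + (1−p₁)p₂ = 0.096750 + 0.461703 = 0.558453.

0.5585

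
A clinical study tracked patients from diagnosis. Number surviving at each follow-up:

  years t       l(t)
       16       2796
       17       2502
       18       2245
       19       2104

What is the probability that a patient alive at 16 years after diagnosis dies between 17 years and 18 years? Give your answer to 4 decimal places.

0.0919

This is the probability of reaching 17 but not 18, conditional on being alive at 16: (l(17) − l(18)) / l(16).
= (2502 − 2245) / 2796 = 257 / 2796 = 0.091917.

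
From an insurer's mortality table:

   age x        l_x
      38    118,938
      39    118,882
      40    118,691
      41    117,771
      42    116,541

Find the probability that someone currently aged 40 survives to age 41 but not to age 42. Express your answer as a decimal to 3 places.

This is the probability of reaching 41 but not 42, conditional on being alive at 40: (l_41 − l_42) / l_40.
= (117,771 − 116,541) / 118,691 = 1,230 / 118,691 = 0.010363.

0.010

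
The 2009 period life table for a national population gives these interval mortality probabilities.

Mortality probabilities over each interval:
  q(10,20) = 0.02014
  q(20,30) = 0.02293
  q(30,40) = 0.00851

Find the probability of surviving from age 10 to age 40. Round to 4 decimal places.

0.9492

P(survive 10→40) = (1 − 0.02014) × (1 − 0.02293) × (1 − 0.00851).
= 0.97986 × 0.97707 × 0.99149 = 0.949244.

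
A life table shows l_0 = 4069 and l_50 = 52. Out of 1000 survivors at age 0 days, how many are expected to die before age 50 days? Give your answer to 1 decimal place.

The relevant probability is 1 − 52/4069 = 0.987220.
Expected number = 1000 × 0.987220 = 987.2.

987.2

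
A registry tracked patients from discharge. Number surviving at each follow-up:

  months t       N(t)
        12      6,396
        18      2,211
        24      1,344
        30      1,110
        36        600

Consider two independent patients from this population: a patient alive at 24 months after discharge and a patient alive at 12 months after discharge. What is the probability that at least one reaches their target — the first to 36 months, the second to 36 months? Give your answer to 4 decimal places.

p₁ = N(36)/N(24) = 600/1,344 = 0.446429; p₂ = N(36)/N(12) = 600/6,396 = 0.093809.
P(at least one) = 1 − (1−p₁)(1−p₂) = 1 − 0.553571 × 0.906191 = 0.498359.

0.4984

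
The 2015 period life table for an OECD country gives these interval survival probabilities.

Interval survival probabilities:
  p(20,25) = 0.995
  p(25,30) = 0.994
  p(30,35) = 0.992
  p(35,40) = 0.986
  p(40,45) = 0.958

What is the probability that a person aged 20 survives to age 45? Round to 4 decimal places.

P(survive 20→45) = 0.995 × 0.994 × 0.992 × 0.986 × 0.958.
= 0.926752.

0.9268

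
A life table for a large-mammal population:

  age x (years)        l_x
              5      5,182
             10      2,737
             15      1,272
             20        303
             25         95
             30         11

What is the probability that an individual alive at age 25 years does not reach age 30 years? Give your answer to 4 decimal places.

P(die before 30 | alive at 25) = 1 − l_30/l_25 = 1 − 11/95 = (84)/95 = 0.884211.

0.8842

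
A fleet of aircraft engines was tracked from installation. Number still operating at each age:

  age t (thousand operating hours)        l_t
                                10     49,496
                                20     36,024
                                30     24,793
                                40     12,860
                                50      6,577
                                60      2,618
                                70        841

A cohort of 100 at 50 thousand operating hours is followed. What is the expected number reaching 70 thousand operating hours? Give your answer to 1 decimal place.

12.8

The relevant probability is 841/6,577 = 0.127870.
Expected number = 100 × 0.127870 = 12.8.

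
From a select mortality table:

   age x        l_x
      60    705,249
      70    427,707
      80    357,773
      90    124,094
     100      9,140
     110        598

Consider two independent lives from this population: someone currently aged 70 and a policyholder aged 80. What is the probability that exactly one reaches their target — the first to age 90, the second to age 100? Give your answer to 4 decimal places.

p₁ = l_90/l_70 = 124,094/427,707 = 0.290138; p₂ = l_100/l_80 = 9,140/357,773 = 0.025547.
P(exactly one) = p₁(1−p₂) + (1−p₁)p₂ = 0.282726 + 0.018135 = 0.300861.

0.3009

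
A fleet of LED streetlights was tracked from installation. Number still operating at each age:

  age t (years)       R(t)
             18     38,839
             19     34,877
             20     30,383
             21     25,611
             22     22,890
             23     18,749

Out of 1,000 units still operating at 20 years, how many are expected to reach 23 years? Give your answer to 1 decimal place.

617.1

The relevant probability is 18,749/30,383 = 0.617089.
Expected number = 1,000 × 0.617089 = 617.1.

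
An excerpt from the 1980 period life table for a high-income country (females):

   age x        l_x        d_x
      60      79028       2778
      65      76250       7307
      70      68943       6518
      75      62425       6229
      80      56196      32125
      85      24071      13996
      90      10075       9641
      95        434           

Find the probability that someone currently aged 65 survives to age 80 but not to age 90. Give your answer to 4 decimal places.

0.6049

We want 15|10q65 = (l_80 − l_90)/l_65.
This is the probability of reaching 80 but not 90, conditional on being alive at 65: (l_80 − l_90) / l_65.
= (56196 − 10075) / 76250 = 46121 / 76250 = 0.604866.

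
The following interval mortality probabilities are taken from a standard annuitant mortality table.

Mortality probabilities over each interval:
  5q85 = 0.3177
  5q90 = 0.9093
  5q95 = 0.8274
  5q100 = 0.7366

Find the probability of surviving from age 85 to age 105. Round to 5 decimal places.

20p85 = (1 − 0.3177) × (1 − 0.9093) × (1 − 0.8274) × (1 − 0.7366).
= 0.6823 × 0.0907 × 0.1726 × 0.2634 = 0.002813.

0.00281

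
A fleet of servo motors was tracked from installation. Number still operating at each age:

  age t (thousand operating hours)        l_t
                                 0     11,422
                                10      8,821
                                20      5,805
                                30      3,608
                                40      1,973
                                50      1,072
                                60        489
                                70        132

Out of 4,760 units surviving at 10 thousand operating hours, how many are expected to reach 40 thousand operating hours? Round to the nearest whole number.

The relevant probability is 1,973/8,821 = 0.223671.
Expected number = 4,760 × 0.223671 = 1065.

1065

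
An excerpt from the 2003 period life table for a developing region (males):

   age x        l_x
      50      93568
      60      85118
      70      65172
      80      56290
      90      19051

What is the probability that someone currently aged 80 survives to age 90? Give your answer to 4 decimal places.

We want 10p80 = l_90/l_80.
The conditional survival probability is l_90/l_80 = 19051/56290 = 0.338444.

0.3384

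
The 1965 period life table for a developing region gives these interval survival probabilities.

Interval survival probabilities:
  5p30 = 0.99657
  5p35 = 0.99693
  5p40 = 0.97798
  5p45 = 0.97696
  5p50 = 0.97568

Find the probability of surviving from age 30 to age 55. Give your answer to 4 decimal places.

25p30 = 0.99657 × 0.99693 × 0.97798 × 0.97696 × 0.97568.
= 0.926161.

0.9262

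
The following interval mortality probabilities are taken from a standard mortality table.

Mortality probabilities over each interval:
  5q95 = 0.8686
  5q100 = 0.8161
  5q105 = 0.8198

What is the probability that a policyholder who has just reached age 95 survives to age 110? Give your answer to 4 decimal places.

0.0044

The overall survival probability is (1 − 0.8686) × (1 − 0.8161) × (1 − 0.8198).
= 0.1314 × 0.1839 × 0.1802 = 0.004354.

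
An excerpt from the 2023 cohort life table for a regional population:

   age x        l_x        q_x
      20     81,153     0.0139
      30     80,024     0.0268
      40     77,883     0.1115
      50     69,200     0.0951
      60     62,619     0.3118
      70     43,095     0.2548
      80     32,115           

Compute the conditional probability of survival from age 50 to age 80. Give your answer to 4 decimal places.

0.4641

The conditional survival probability is l_80/l_50 = 32,115/69,200 = 0.464090.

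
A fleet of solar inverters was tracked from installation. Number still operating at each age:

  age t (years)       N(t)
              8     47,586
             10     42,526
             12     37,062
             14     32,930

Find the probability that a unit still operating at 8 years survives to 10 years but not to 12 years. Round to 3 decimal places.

0.115

This is the probability of reaching 10 but not 12, conditional on being operational at 8: (N(10) − N(12)) / N(8).
= (42,526 − 37,062) / 47,586 = 5,464 / 47,586 = 0.114824.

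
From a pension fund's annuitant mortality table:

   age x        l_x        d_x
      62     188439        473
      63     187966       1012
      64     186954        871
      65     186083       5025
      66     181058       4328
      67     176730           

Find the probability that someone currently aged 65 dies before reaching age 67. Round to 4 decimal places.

0.0503

P(die before 67 | alive at 65) = 1 − l_67/l_65 = 1 − 176730/186083 = (9353)/186083 = 0.050263.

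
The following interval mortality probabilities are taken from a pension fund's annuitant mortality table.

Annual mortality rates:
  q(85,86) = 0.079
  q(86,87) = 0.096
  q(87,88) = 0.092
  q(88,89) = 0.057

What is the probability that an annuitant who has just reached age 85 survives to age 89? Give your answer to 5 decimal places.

Survival from 85 to 89 is the product of surviving each interval: (1 − 0.079) × (1 − 0.096) × (1 − 0.092) × (1 − 0.057).
= 0.921 × 0.904 × 0.908 × 0.943 = 0.712895.

0.71290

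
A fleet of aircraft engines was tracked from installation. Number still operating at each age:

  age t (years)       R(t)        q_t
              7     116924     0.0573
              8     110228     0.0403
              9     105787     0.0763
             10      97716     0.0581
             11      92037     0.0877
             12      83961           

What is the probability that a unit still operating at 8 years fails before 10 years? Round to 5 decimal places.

P(fail before 10 | operational at 8) = 1 − R(10)/R(8) = 1 − 97716/110228 = (12512)/110228 = 0.113510.

0.11351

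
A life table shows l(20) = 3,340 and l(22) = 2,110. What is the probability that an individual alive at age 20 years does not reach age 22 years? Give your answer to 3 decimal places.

0.368

P(die before 22 | alive at 20) = 1 − l(22)/l(20) = 1 − 2,110/3,340 = (1,230)/3,340 = 0.368263.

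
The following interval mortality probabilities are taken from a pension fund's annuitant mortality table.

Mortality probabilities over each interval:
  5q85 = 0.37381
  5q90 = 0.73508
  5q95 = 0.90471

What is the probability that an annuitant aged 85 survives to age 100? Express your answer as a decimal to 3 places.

Survival from 85 to 100 is the product of surviving each interval: (1 − 0.37381) × (1 − 0.73508) × (1 − 0.90471).
= 0.62619 × 0.26492 × 0.09529 = 0.015808.

0.016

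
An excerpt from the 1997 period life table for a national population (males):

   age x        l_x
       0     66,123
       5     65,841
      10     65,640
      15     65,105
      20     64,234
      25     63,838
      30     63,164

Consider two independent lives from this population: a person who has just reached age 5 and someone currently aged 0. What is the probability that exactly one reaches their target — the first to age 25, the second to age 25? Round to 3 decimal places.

p₁ = l_25/l_5 = 63,838/65,841 = 0.969578; p₂ = l_25/l_0 = 63,838/66,123 = 0.965443.
P(exactly one) = p₁(1−p₂) + (1−p₁)p₂ = 0.033506 + 0.029371 = 0.062876.

0.063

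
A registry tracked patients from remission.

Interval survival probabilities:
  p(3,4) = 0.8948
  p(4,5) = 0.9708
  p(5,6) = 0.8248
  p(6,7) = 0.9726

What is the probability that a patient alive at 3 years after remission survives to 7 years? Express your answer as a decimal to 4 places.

0.6968

Survival from 3 to 7 is the product of surviving each interval: 0.8948 × 0.9708 × 0.8248 × 0.9726.
= 0.696849.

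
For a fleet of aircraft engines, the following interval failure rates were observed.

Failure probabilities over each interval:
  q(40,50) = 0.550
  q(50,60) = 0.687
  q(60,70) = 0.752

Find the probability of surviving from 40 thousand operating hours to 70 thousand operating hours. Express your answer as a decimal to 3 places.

The overall survival probability is (1 − 0.550) × (1 − 0.687) × (1 − 0.752).
= 0.450 × 0.313 × 0.248 = 0.034931.

0.035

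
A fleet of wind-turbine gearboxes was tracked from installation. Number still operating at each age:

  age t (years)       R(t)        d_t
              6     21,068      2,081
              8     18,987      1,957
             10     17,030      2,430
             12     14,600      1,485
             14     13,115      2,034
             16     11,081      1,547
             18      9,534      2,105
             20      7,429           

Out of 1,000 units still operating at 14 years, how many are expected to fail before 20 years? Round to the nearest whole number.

434

The relevant probability is 1 − 7,429/13,115 = 0.433549.
Expected number = 1,000 × 0.433549 = 434.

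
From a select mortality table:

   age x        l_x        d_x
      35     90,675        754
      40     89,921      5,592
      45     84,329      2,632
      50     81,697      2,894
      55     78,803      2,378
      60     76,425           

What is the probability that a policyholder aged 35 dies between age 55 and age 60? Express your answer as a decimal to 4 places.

0.0262

We want 20|5q35 = (l_55 − l_60)/l_35.
This is the probability of reaching 55 but not 60, conditional on being alive at 35: (l_55 − l_60) / l_35.
= (78,803 − 76,425) / 90,675 = 2,378 / 90,675 = 0.026226.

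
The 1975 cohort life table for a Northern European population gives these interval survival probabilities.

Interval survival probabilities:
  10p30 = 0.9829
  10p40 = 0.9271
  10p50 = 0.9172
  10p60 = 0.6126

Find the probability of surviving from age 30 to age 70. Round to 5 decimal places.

Chaining the interval survival probabilities: 0.9829 × 0.9271 × 0.9172 × 0.6126.
= 0.512008.

0.51201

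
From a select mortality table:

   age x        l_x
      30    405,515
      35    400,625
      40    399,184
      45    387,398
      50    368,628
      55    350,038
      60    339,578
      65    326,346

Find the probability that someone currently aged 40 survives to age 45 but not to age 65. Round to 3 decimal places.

We want 5|20q40 = (l_45 − l_65)/l_40.
This is the probability of reaching 45 but not 65, conditional on being alive at 40: (l_45 − l_65) / l_40.
= (387,398 − 326,346) / 399,184 = 61,052 / 399,184 = 0.152942.

0.153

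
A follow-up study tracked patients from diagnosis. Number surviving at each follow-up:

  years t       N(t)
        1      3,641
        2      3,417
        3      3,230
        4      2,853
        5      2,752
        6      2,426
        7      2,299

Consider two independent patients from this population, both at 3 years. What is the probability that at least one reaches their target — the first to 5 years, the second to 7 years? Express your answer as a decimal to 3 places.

0.957

p₁ = N(5)/N(3) = 2,752/3,230 = 0.852012; p₂ = N(7)/N(3) = 2,299/3,230 = 0.711765.
P(at least one) = 1 − (1−p₁)(1−p₂) = 1 − 0.147988 × 0.288235 = 0.957345.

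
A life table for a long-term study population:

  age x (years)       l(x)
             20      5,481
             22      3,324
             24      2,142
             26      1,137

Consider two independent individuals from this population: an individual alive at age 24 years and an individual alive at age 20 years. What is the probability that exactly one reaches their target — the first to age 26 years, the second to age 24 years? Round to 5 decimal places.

p₁ = l(26)/l(24) = 1,137/2,142 = 0.530812; p₂ = l(24)/l(20) = 2,142/5,481 = 0.390805.
P(exactly one) = p₁(1−p₂) + (1−p₁)p₂ = 0.323368 + 0.183361 = 0.506729.

0.50673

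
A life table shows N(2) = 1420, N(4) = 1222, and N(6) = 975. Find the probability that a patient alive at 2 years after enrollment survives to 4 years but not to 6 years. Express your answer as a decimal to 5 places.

This is the probability of reaching 4 but not 6, conditional on being alive at 2: (N(4) − N(6)) / N(2).
= (1222 − 975) / 1420 = 247 / 1420 = 0.173944.

0.17394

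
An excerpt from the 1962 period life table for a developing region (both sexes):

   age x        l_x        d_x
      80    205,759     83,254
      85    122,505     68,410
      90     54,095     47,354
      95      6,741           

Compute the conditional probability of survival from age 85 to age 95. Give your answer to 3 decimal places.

0.055

We want 10p85 = l_95/l_85.
The conditional survival probability is l_95/l_85 = 6,741/122,505 = 0.055026.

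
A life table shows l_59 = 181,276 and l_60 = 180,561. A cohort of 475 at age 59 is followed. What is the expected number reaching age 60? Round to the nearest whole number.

473

The relevant probability is 180,561/181,276 = 0.996056.
Expected number = 475 × 0.996056 = 473.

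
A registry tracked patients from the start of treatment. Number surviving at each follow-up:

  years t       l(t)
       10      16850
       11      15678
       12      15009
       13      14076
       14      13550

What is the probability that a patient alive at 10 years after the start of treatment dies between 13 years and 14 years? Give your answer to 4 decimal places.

This is the probability of reaching 13 but not 14, conditional on being alive at 10: (l(13) − l(14)) / l(10).
= (14076 − 13550) / 16850 = 526 / 16850 = 0.031217.

0.0312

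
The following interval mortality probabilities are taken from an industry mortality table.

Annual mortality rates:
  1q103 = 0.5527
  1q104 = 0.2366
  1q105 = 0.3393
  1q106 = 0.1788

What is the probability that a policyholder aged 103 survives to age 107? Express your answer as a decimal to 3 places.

0.185

The overall survival probability is (1 − 0.5527) × (1 − 0.2366) × (1 − 0.3393) × (1 − 0.1788).
= 0.4473 × 0.7634 × 0.6607 × 0.8212 = 0.185270.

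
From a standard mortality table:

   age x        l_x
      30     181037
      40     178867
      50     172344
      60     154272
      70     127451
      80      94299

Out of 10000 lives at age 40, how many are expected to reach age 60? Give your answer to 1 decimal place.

The relevant probability is 154272/178867 = 0.862496.
Expected number = 10000 × 0.862496 = 8625.0.

8625.0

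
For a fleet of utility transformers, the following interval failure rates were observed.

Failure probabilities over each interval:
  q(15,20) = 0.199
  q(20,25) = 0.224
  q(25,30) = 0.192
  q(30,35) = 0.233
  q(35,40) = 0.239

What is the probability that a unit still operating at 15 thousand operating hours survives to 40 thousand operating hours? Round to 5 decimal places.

Survival from 15 to 40 is the product of surviving each interval: (1 − 0.199) × (1 − 0.224) × (1 − 0.192) × (1 − 0.233) × (1 − 0.239).
= 0.801 × 0.776 × 0.808 × 0.767 × 0.761 = 0.293147.

0.29315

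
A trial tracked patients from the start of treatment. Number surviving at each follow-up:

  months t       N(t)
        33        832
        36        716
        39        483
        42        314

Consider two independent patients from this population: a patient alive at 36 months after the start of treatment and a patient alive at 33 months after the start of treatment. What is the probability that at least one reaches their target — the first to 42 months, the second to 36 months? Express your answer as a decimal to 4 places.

p₁ = N(42)/N(36) = 314/716 = 0.438547; p₂ = N(36)/N(33) = 716/832 = 0.860577.
P(at least one) = 1 − (1−p₁)(1−p₂) = 1 − 0.561453 × 0.139423 = 0.921721.

0.9217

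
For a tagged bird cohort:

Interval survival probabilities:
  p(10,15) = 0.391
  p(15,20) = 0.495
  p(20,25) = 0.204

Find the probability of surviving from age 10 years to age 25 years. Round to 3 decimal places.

P(survive 10→25) = 0.391 × 0.495 × 0.204.
= 0.039483.

0.039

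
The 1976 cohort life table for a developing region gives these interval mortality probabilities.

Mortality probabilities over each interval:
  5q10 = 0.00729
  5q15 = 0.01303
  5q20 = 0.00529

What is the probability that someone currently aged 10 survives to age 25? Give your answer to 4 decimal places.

Chaining the interval survival probabilities: (1 − 0.00729) × (1 − 0.01303) × (1 − 0.00529).
= 0.99271 × 0.98697 × 0.99471 = 0.974592.

0.9746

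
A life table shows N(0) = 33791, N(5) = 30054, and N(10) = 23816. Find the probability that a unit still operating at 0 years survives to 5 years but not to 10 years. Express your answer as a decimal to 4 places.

0.1846

This is the probability of reaching 5 but not 10, conditional on being operational at 0: (N(5) − N(10)) / N(0).
= (30054 − 23816) / 33791 = 6238 / 33791 = 0.184605.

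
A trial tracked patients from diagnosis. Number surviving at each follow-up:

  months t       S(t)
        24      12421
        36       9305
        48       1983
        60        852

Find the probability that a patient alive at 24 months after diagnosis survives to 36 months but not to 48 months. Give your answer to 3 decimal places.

This is the probability of reaching 36 but not 48, conditional on being alive at 24: (S(36) − S(48)) / S(24).
= (9305 − 1983) / 12421 = 7322 / 12421 = 0.589486.

0.589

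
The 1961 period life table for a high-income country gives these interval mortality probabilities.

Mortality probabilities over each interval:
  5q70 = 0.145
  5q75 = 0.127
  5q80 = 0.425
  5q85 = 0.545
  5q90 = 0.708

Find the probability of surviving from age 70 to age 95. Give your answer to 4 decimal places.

0.0570

Chaining the interval survival probabilities: (1 − 0.145) × (1 − 0.127) × (1 − 0.425) × (1 − 0.545) × (1 − 0.708).
= 0.855 × 0.873 × 0.575 × 0.455 × 0.292 = 0.057022.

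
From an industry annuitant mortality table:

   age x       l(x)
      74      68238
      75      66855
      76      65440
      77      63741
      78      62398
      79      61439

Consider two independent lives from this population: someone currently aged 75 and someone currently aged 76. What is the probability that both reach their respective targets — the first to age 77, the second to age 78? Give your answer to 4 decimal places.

0.9091

p₁ = l(77)/l(75) = 63741/66855 = 0.953422; p₂ = l(78)/l(76) = 62398/65440 = 0.953515.
P(both) = p₁ × p₂ = 0.953422 × 0.953515 = 0.909102.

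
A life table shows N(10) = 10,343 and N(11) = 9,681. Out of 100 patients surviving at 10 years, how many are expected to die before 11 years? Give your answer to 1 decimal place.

The relevant probability is 1 − 9,681/10,343 = 0.064005.
Expected number = 100 × 0.064005 = 6.4.

6.4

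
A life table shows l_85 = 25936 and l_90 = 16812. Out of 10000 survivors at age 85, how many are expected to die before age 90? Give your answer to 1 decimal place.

The relevant probability is 1 − 16812/25936 = 0.351789.
Expected number = 10000 × 0.351789 = 3517.9.

3517.9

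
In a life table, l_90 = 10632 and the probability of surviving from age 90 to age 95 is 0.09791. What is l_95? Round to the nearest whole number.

l_95 = l_90 × p = 10632 × 0.09791 = 1041.

1041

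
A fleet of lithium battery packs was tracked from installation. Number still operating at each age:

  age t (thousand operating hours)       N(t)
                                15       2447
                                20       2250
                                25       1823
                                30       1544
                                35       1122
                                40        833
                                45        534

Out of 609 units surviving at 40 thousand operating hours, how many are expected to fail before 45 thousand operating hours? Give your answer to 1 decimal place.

218.6

The relevant probability is 1 − 534/833 = 0.358944.
Expected number = 609 × 0.358944 = 218.6.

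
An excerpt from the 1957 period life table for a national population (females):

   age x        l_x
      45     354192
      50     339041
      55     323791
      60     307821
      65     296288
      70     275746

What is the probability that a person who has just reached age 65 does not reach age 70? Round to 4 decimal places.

P(die before 70 | alive at 65) = 1 − l_70/l_65 = 1 − 275746/296288 = (20542)/296288 = 0.069331.

0.0693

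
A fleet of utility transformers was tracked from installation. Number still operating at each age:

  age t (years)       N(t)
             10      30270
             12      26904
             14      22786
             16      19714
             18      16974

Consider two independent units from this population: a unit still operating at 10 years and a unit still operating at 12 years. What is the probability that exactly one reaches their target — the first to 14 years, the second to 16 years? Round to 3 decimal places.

0.382

p₁ = N(14)/N(10) = 22786/30270 = 0.752759; p₂ = N(16)/N(12) = 19714/26904 = 0.732753.
P(exactly one) = p₁(1−p₂) + (1−p₁)p₂ = 0.201173 + 0.181167 = 0.382339.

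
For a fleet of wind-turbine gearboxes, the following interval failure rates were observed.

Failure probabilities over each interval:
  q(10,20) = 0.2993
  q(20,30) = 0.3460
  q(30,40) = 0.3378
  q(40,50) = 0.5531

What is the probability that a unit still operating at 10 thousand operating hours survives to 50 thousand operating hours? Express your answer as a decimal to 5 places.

0.13562

Survival from 10 to 50 is the product of surviving each interval: (1 − 0.2993) × (1 − 0.3460) × (1 − 0.3378) × (1 − 0.5531).
= 0.7007 × 0.6540 × 0.6622 × 0.4469 = 0.135616.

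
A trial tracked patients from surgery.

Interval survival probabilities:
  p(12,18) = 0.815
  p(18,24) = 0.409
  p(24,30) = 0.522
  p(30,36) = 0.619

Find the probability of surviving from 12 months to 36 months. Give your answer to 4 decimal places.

The overall survival probability is 0.815 × 0.409 × 0.522 × 0.619.
= 0.107707.

0.1077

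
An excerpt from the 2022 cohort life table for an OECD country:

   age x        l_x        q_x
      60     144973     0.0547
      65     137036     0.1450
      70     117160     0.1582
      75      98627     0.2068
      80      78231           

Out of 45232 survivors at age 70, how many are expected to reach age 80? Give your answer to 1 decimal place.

30202.7

The relevant probability is 78231/117160 = 0.667728.
Expected number = 45232 × 0.667728 = 30202.7.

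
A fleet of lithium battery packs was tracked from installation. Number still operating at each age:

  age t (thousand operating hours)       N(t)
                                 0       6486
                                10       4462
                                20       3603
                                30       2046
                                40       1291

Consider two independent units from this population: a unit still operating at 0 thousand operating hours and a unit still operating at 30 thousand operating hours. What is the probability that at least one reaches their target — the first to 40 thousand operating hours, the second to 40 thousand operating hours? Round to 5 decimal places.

p₁ = N(40)/N(0) = 1291/6486 = 0.199044; p₂ = N(40)/N(30) = 1291/2046 = 0.630987.
P(at least one) = 1 − (1−p₁)(1−p₂) = 1 − 0.800956 × 0.369013 = 0.704437.

0.70444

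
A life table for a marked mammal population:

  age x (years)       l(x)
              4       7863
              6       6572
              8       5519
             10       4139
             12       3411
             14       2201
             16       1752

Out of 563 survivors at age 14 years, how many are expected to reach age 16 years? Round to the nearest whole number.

The relevant probability is 1752/2201 = 0.796002.
Expected number = 563 × 0.796002 = 448.

448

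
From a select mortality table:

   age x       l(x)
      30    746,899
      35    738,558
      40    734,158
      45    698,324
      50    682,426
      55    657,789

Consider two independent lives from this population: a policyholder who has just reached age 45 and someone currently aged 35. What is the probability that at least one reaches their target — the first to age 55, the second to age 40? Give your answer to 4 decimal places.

p₁ = l(55)/l(45) = 657,789/698,324 = 0.941954; p₂ = l(40)/l(35) = 734,158/738,558 = 0.994042.
P(at least one) = 1 − (1−p₁)(1−p₂) = 1 − 0.058046 × 0.005958 = 0.999654.

0.9997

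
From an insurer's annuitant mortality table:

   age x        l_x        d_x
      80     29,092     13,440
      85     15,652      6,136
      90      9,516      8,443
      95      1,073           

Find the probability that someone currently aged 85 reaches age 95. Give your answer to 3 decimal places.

The conditional survival probability is l_95/l_85 = 1,073/15,652 = 0.068554.

0.069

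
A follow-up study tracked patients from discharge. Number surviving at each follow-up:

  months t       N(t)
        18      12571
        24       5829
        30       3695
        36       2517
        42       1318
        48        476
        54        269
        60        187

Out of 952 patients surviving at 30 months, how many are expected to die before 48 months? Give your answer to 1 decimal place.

The relevant probability is 1 − 476/3695 = 0.871177.
Expected number = 952 × 0.871177 = 829.4.

829.4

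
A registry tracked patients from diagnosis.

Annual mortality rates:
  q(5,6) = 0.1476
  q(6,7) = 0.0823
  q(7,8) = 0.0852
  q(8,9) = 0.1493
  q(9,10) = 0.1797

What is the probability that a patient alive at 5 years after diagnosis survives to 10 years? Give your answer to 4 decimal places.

Chaining the interval survival probabilities: (1 − 0.1476) × (1 − 0.0823) × (1 − 0.0852) × (1 − 0.1493) × (1 − 0.1797).
= 0.8524 × 0.9177 × 0.9148 × 0.8507 × 0.8203 = 0.499367.

0.4994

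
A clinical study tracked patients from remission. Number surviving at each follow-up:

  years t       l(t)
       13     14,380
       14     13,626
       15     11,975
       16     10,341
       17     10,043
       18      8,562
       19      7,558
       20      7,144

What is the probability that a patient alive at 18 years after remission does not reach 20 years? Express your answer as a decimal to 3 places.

P(die before 20 | alive at 18) = 1 − l(20)/l(18) = 1 − 7,144/8,562 = (1,418)/8,562 = 0.165616.

0.166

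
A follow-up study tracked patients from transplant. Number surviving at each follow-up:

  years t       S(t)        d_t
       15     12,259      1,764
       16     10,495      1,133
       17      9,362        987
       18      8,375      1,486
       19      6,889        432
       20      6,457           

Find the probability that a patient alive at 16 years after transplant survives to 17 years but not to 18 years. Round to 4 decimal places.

This is the probability of reaching 17 but not 18, conditional on being alive at 16: (S(17) − S(18)) / S(16).
= (9,362 − 8,375) / 10,495 = 987 / 10,495 = 0.094045.

0.0940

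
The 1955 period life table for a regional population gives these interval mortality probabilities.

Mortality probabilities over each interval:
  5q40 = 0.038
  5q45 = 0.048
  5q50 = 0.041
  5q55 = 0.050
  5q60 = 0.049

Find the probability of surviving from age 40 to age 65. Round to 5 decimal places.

The overall survival probability is (1 − 0.038) × (1 − 0.048) × (1 − 0.041) × (1 − 0.050) × (1 − 0.049).
= 0.962 × 0.952 × 0.959 × 0.950 × 0.951 = 0.793478.

0.79348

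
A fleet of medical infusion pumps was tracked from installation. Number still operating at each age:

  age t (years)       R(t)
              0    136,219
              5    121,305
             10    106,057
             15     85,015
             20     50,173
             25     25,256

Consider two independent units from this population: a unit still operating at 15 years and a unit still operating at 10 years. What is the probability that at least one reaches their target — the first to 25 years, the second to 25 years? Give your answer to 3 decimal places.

p₁ = R(25)/R(15) = 25,256/85,015 = 0.297077; p₂ = R(25)/R(10) = 25,256/106,057 = 0.238136.
P(at least one) = 1 − (1−p₁)(1−p₂) = 1 − 0.702923 × 0.761864 = 0.464468.

0.464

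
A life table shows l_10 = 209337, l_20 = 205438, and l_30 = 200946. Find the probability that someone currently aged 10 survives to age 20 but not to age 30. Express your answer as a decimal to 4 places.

0.0215

We want 10|10q10 = (l_20 − l_30)/l_10.
This is the probability of reaching 20 but not 30, conditional on being alive at 10: (l_20 − l_30) / l_10.
= (205438 − 200946) / 209337 = 4492 / 209337 = 0.021458.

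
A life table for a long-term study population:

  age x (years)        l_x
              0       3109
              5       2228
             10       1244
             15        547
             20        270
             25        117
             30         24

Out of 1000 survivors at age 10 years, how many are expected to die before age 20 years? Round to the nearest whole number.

783

The relevant probability is 1 − 270/1244 = 0.782958.
Expected number = 1000 × 0.782958 = 783.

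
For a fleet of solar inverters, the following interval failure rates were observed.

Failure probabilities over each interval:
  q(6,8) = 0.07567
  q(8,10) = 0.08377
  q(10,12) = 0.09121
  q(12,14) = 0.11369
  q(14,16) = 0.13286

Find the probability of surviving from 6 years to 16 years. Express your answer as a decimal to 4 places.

Survival from 6 to 16 is the product of surviving each interval: (1 − 0.07567) × (1 − 0.08377) × (1 − 0.09121) × (1 − 0.11369) × (1 − 0.13286).
= 0.92433 × 0.91623 × 0.90879 × 0.88631 × 0.86714 = 0.591521.

0.5915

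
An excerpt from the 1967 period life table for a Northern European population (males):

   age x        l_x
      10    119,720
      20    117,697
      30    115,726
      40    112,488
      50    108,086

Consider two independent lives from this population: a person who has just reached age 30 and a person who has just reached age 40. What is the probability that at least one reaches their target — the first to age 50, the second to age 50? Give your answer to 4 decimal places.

0.9974

p₁ = l_50/l_30 = 108,086/115,726 = 0.933982; p₂ = l_50/l_40 = 108,086/112,488 = 0.960867.
P(at least one) = 1 − (1−p₁)(1−p₂) = 1 − 0.066018 × 0.039133 = 0.997417.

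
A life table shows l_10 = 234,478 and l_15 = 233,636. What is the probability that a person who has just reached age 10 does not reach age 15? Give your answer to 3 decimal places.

P(die before 15 | alive at 10) = 1 − l_15/l_10 = 1 − 233,636/234,478 = (842)/234,478 = 0.003591.

0.004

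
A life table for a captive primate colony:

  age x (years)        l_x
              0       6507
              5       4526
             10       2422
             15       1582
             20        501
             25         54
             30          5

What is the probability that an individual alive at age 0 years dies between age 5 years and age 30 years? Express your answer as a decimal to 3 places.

This is the probability of reaching 5 but not 30, conditional on being alive at 0: (l_5 − l_30) / l_0.
= (4526 − 5) / 6507 = 4521 / 6507 = 0.694790.

0.695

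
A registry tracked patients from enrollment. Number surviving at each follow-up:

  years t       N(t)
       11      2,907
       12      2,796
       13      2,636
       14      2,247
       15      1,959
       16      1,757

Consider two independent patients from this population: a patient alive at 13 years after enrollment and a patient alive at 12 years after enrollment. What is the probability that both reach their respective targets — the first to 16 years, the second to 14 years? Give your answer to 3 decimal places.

p₁ = N(16)/N(13) = 1,757/2,636 = 0.666540; p₂ = N(14)/N(12) = 2,247/2,796 = 0.803648.
P(both) = p₁ × p₂ = 0.666540 × 0.803648 = 0.535664.

0.536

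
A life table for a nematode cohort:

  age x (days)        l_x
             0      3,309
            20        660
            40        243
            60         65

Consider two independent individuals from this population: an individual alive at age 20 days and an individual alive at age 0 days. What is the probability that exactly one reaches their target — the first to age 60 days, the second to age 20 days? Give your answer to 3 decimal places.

0.259

p₁ = l_60/l_20 = 65/660 = 0.098485; p₂ = l_20/l_0 = 660/3,309 = 0.199456.
P(exactly one) = p₁(1−p₂) + (1−p₁)p₂ = 0.078842 + 0.179813 = 0.258654.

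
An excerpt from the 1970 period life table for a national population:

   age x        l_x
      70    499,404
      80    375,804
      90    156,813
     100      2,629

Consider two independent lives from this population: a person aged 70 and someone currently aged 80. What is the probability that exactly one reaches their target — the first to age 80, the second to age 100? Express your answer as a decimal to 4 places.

p₁ = l_80/l_70 = 375,804/499,404 = 0.752505; p₂ = l_100/l_80 = 2,629/375,804 = 0.006996.
P(exactly one) = p₁(1−p₂) + (1−p₁)p₂ = 0.747240 + 0.001731 = 0.748972.

0.7490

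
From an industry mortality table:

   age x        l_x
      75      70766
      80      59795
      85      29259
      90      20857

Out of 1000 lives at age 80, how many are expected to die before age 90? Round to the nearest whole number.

651

The relevant probability is 1 − 20857/59795 = 0.651192.
Expected number = 1000 × 0.651192 = 651.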